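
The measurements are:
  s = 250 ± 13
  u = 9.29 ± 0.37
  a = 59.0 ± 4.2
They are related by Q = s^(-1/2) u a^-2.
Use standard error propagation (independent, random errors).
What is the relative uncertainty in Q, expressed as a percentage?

Each factor contributes (exponent × relative error)² to (δQ/Q)²:
  (−½·δs/s)² = (-0.5×0.0520)² = 0.000676;  (1·δu/u)² = (1×0.0398)² = 0.00159;  (-2·δa/a)² = (-2×0.0712)² = 0.0203
δQ/Q = √(0.0225) = 0.150

15.0%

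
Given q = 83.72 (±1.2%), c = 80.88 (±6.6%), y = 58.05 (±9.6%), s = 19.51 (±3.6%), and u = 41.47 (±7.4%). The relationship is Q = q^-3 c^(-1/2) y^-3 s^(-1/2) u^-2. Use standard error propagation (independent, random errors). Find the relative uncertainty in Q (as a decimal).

Since Q is a product/quotient, work with relative uncertainties:
  (-3·δq/q)² = (-3×0.0120)² = 0.00130;  (−½·δc/c)² = (-0.5×0.0660)² = 0.00109;  (-3·δy/y)² = (-3×0.0960)² = 0.0829;  (−½·δs/s)² = (-0.5×0.0360)² = 0.000324;  (-2·δu/u)² = (-2×0.0740)² = 0.0219
δQ/Q = √(0.108) = 0.328

0.328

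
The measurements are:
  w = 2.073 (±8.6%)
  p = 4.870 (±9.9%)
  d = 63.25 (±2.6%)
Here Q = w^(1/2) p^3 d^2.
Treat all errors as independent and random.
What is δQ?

2.03e+05

Products/powers → add relative errors in quadrature, weighted by exponent:
  (½·δw/w)² = (0.5×0.0860)² = 0.00185;  (3·δp/p)² = (3×0.0990)² = 0.0882;  (2·δd/d)² = (2×0.0260)² = 0.00270
δQ/Q = √(0.0928) = 0.305
Q = 665300, so δQ = 0.305 × 665300 = 2.03e+05.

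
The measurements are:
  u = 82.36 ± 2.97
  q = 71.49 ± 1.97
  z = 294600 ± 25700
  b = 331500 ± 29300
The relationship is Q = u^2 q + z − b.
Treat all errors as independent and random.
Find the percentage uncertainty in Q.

12.1%

Let p = u^2·q = 484900. δp/p = √((2·δu/u)² + (1·δq/q)²) = √(0.00520 + 0.000759) = 0.0772, so δp = 37400.
Q = p + z − b: δQ = √(δp² + δz² + δb²) = √(1.4e+09 + 6.6e+08 + 8.58e+08) = 54000
Q = 448000, so δQ/Q = 54000/448000 = 0.121.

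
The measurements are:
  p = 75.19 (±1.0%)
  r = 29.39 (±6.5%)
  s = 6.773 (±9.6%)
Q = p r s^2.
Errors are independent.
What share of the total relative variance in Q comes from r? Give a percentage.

(δQ/Q)² = (1·δp/p)² + (1·δr/r)² + (2·δs/s)²
  p term: (1×0.0100)² = 0.000100
  r term: (1×0.0650)² = 0.00423
  s term: (2×0.0960)² = 0.0369
Total = 0.0412. Share from r = 0.00423/0.0412 = 0.103.

10.3%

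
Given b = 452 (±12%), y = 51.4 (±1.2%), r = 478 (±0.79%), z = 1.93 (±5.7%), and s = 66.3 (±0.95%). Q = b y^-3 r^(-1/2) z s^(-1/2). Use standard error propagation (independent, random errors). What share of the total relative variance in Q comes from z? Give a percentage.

(δQ/Q)² = (1·δb/b)² + (-3·δy/y)² + (−½·δr/r)² + (1·δz/z)² + (−½·δs/s)²
  b term: (1×0.120)² = 0.0144
  y term: (-3×0.0120)² = 0.00130
  r term: (-0.5×0.00790)² = 1.56e-05
  z term: (1×0.0570)² = 0.00325
  s term: (-0.5×0.00950)² = 2.26e-05
Total = 0.0190. Share from z = 0.00325/0.0190 = 0.171.

17.1%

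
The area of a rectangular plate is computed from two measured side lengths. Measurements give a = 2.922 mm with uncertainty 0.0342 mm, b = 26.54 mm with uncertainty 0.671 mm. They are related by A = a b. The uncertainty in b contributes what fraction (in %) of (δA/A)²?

(δA/A)² = (1·δa/a)² + (1·δb/b)²
  a term: (1×0.0117)² = 0.000137
  b term: (1×0.0253)² = 0.000639
Total = 0.000776. Share from b = 0.000639/0.000776 = 0.824.

82.4%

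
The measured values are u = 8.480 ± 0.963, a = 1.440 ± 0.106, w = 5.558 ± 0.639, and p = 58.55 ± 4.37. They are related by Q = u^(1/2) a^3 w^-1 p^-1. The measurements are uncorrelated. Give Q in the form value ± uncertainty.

0.02672 ± 0.00711

Products/powers → add relative errors in quadrature, weighted by exponent:
  (½·δu/u)² = (0.5×0.114)² = 0.00322;  (3·δa/a)² = (3×0.0736)² = 0.0488;  (-1·δw/w)² = (-1×0.115)² = 0.0132;  (-1·δp/p)² = (-1×0.0746)² = 0.00557
δQ/Q = √(0.0708) = 0.266
Q = 0.02672, so δQ = 0.266 × 0.02672 = 0.00711.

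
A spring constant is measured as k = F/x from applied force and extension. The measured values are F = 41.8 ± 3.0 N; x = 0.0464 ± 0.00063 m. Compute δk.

Since k is a product/quotient, work with relative uncertainties:
  (1·δF/F)² = (1×0.0718)² = 0.00515;  (-1·δx/x)² = (-1×0.0136)² = 0.000184
δk/k = √(0.00534) = 0.0730
k = 901 N/m, so δk = 0.0730 × 901 = 65.8 N/m.

65.8 N/m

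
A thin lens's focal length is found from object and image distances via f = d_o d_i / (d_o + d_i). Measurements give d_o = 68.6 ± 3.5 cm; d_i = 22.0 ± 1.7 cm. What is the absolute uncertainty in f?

0.996 cm

∂f/∂d_o = (d_i/(d_o+d_i))² = 0.0590;  ∂f/∂d_i = (d_o/(d_o+d_i))² = 0.573
δf = √((∂f/∂d_o · δd_o)² + (∂f/∂d_i · δd_i)²) = √(0.0426 + 0.950) = 0.996 cm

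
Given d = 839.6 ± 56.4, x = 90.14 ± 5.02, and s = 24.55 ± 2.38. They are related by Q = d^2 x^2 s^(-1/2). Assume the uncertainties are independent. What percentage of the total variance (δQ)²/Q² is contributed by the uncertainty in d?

(δQ/Q)² = (2·δd/d)² + (2·δx/x)² + (−½·δs/s)²
  d term: (2×0.0672)² = 0.0180
  x term: (2×0.0557)² = 0.0124
  s term: (-0.5×0.0969)² = 0.00235
Total = 0.0328. Share from d = 0.0180/0.0328 = 0.550.

55.0%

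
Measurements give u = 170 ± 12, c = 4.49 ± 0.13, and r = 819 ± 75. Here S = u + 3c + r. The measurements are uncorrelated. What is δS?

Sums and differences: (δS)² = Σ (cᵢ δxᵢ)².
  (δu)² = 144;  (3·δc)² = 0.152;  (δr)² = 5620
δS = √(5770) = 76.0

76.0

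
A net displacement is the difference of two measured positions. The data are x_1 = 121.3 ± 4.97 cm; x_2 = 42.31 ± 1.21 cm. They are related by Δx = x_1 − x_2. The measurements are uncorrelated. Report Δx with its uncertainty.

Δx is a linear combination, so absolute uncertainties add in quadrature:
  (δx_1)² = 24.7;  (δx_2)² = 1.46
δΔx = √(26.2) = 5.12 cm
Δx = 78.99 cm.

78.99 ± 5.12 cm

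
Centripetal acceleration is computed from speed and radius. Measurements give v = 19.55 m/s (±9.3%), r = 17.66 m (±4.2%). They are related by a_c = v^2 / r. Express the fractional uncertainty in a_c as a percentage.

19.1%

For a monomial a_c ∝ v^2, r^-1, fractional errors add in quadrature:
  (2·δv/v)² = (2×0.0930)² = 0.0346;  (-1·δr/r)² = (-1×0.0420)² = 0.00176
δa_c/a_c = √(0.0364) = 0.191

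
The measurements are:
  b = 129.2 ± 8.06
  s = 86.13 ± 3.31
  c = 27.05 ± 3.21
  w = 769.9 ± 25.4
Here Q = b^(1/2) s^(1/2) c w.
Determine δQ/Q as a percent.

12.9%

Since Q is a product/quotient, work with relative uncertainties:
  (½·δb/b)² = (0.5×0.0624)² = 0.000973;  (½·δs/s)² = (0.5×0.0384)² = 0.000369;  (1·δc/c)² = (1×0.119)² = 0.0141;  (1·δw/w)² = (1×0.0330)² = 0.00109
δQ/Q = √(0.0165) = 0.129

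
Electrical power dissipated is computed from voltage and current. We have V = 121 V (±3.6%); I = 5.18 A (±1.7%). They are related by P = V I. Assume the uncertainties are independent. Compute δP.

P is a product of powers, so relative uncertainties combine in quadrature:
  (1·δV/V)² = (1×0.0360)² = 0.00130;  (1·δI/I)² = (1×0.0170)² = 0.000289
δP/P = √(0.00159) = 0.0398
P = 627 W, so δP = 0.0398 × 627 = 25.0 W.

25.0 W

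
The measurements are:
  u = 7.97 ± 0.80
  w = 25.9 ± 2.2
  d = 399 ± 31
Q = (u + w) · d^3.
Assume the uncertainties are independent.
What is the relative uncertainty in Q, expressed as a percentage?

Let h = u + w = 33.9. δh = √(δu² + δw²) = √(0.640 + 4.84) = 2.34, so δh/h = 0.0691.
Q is then a monomial in h, d:
δQ/Q = √((δh/h)² + (3·δd/d)²) = √(0.00478 + 0.0543) = 0.243

24.3%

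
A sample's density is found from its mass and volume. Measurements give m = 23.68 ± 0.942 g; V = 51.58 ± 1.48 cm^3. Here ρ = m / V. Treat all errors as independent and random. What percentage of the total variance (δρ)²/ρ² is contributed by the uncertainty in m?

(δρ/ρ)² = (1·δm/m)² + (-1·δV/V)²
  m term: (1×0.0398)² = 0.00158
  V term: (-1×0.0287)² = 0.000823
Total = 0.00241. Share from m = 0.00158/0.00241 = 0.658.

65.8%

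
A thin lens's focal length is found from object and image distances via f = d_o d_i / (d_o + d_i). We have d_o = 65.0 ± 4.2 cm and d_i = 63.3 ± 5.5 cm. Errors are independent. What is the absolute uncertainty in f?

1.74 cm

∂f/∂d_o = (d_i/(d_o+d_i))² = 0.243;  ∂f/∂d_i = (d_o/(d_o+d_i))² = 0.257
δf = √((∂f/∂d_o · δd_o)² + (∂f/∂d_i · δd_i)²) = √(1.05 + 1.99) = 1.74 cm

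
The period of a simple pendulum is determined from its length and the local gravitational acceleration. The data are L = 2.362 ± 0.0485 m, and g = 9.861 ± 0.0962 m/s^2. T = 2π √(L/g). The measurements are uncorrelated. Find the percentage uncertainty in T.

Relative error in a monomial: (δT/T)² = Σ (nᵢ · δxᵢ/xᵢ)².
  (½·δL/L)² = (0.5×0.0205)² = 0.000105;  (−½·δg/g)² = (-0.5×0.00976)² = 2.38e-05
δT/T = √(0.000129) = 0.0114

1.14%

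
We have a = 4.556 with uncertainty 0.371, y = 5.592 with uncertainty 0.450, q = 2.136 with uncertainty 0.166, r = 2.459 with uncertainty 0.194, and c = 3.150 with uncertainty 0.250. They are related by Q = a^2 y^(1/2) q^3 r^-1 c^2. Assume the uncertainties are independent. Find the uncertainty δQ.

652

Each factor contributes (exponent × relative error)² to (δQ/Q)²:
  (2·δa/a)² = (2×0.0814)² = 0.0265;  (½·δy/y)² = (0.5×0.0805)² = 0.00162;  (3·δq/q)² = (3×0.0777)² = 0.0544;  (-1·δr/r)² = (-1×0.0789)² = 0.00622;  (2·δc/c)² = (2×0.0794)² = 0.0252
δQ/Q = √(0.114) = 0.338
Q = 1930, so δQ = 0.338 × 1930 = 652.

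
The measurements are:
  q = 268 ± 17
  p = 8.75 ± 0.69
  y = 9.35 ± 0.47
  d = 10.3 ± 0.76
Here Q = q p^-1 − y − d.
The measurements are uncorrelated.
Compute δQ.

Let w = q·p^-1 = 30.6. δw/w = √((1·δq/q)² + (-1·δp/p)²) = √(0.00402 + 0.00622) = 0.101, so δw = 3.10.
Q = w − y − d: δQ = √(δw² + δy² + δd²) = √(9.61 + 0.221 + 0.578) = 3.23

3.23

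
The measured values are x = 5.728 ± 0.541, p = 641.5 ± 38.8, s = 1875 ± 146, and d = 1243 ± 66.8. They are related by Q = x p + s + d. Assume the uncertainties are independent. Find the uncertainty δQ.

Let w = x·p = 3675. δw/w = √((1·δx/x)² + (1·δp/p)²) = √(0.00892 + 0.00366) = 0.112, so δw = 412.
Q = w + s + d: δQ = √(δw² + δs² + δd²) = √(1.7e+05 + 21300 + 4460) = 442

442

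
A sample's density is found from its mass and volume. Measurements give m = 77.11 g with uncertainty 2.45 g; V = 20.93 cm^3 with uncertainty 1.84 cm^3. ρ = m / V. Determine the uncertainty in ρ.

0.344 g/cm^3

Products/powers → add relative errors in quadrature, weighted by exponent:
  (1·δm/m)² = (1×0.0318)² = 0.00101;  (-1·δV/V)² = (-1×0.0879)² = 0.00773
δρ/ρ = √(0.00874) = 0.0935
ρ = 3.684 g/cm^3, so δρ = 0.0935 × 3.684 = 0.344 g/cm^3.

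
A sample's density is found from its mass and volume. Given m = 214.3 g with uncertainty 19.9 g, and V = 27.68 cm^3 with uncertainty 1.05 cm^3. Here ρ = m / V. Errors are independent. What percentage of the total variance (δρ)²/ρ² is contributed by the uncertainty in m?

(δρ/ρ)² = (1·δm/m)² + (-1·δV/V)²
  m term: (1×0.0929)² = 0.00862
  V term: (-1×0.0379)² = 0.00144
Total = 0.0101. Share from m = 0.00862/0.0101 = 0.857.

85.7%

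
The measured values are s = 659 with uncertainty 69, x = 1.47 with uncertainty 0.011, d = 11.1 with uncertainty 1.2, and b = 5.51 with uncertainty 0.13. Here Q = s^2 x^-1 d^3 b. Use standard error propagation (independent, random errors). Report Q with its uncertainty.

(2.23 ± 0.861) × 10^9

Relative error in a monomial: (δQ/Q)² = Σ (nᵢ · δxᵢ/xᵢ)².
  (2·δs/s)² = (2×0.105)² = 0.0439;  (-1·δx/x)² = (-1×0.00748)² = 5.6e-05;  (3·δd/d)² = (3×0.108)² = 0.105;  (1·δb/b)² = (1×0.0236)² = 0.000557
δQ/Q = √(0.150) = 0.387
Q = 2.23e+09, so δQ = 0.387 × 2.23e+09 = 8.61e+08.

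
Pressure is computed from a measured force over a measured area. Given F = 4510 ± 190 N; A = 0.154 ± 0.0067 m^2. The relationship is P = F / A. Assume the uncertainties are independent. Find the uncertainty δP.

1770 Pa

Products/powers → add relative errors in quadrature, weighted by exponent:
  (1·δF/F)² = (1×0.0421)² = 0.00177;  (-1·δA/A)² = (-1×0.0435)² = 0.00189
δP/P = √(0.00367) = 0.0606
P = 29300 Pa, so δP = 0.0606 × 29300 = 1770 Pa.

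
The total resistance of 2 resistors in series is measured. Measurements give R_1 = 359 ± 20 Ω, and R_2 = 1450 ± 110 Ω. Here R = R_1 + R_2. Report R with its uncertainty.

Absolute uncertainties add in quadrature for a linear combination:
  (δR_1)² = 400;  (δR_2)² = 12100
δR = √(12500) = 112 Ω
R = 1810 Ω.

1810 ± 112 Ω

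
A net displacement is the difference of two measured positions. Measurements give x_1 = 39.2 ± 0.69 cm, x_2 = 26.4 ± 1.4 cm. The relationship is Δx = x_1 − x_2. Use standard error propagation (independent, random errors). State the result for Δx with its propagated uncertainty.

Sums and differences: (δΔx)² = Σ (cᵢ δxᵢ)².
  (δx_1)² = 0.476;  (δx_2)² = 1.96
δΔx = √(2.44) = 1.56 cm
Δx = 12.8 cm.

12.8 ± 1.56 cm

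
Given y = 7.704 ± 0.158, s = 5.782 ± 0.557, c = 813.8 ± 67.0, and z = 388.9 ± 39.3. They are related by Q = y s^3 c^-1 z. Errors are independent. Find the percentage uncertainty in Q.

31.8%

Each factor contributes (exponent × relative error)² to (δQ/Q)²:
  (1·δy/y)² = (1×0.0205)² = 0.000421;  (3·δs/s)² = (3×0.0963)² = 0.0835;  (-1·δc/c)² = (-1×0.0823)² = 0.00678;  (1·δz/z)² = (1×0.101)² = 0.0102
δQ/Q = √(0.101) = 0.318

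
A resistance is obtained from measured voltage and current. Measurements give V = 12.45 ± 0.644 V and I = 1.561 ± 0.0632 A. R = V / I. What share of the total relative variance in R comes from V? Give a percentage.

(δR/R)² = (1·δV/V)² + (-1·δI/I)²
  V term: (1×0.0517)² = 0.00268
  I term: (-1×0.0405)² = 0.00164
Total = 0.00431. Share from V = 0.00268/0.00431 = 0.620.

62.0%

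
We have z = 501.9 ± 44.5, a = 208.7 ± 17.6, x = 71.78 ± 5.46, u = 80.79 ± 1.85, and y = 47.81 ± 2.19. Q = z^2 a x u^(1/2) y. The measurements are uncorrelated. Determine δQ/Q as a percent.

21.6%

For a monomial Q ∝ z^2, a, x, u^(1/2), y, fractional errors add in quadrature:
  (2·δz/z)² = (2×0.0887)² = 0.0314;  (1·δa/a)² = (1×0.0843)² = 0.00711;  (1·δx/x)² = (1×0.0761)² = 0.00579;  (½·δu/u)² = (0.5×0.0229)² = 0.000131;  (1·δy/y)² = (1×0.0458)² = 0.00210
δQ/Q = √(0.0466) = 0.216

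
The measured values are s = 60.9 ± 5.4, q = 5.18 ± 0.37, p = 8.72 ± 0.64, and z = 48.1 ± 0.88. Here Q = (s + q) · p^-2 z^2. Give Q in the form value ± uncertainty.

2010 ± 346

Let u = s + q = 66.1. δu = √(δs² + δq²) = √(29.2 + 0.137) = 5.41, so δu/u = 0.0819.
Q is then a monomial in u, p, z:
δQ/Q = √((δu/u)² + (-2·δp/p)² + (2·δz/z)²) = √(0.00671 + 0.0215 + 0.00134) = 0.172
Q = 2010, so δQ = 0.172 × 2010 = 346.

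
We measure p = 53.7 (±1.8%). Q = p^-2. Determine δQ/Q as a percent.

Relative error in a monomial: (δQ/Q)² = Σ (nᵢ · δxᵢ/xᵢ)².
  (-2·δp/p)² = (-2×0.0180)² = 0.00130
δQ/Q = √(0.00130) = 0.0360

3.60%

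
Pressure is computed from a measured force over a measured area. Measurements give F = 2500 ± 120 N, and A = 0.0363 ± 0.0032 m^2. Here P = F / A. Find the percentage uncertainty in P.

10.0%

For a monomial P ∝ F, A^-1, fractional errors add in quadrature:
  (1·δF/F)² = (1×0.0480)² = 0.00230;  (-1·δA/A)² = (-1×0.0882)² = 0.00777
δP/P = √(0.0101) = 0.100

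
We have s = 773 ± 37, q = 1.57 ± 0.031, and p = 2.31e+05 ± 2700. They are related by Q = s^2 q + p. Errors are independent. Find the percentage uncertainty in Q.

7.85%

Let w = s^2·q = 9.38e+05. δw/w = √((2·δs/s)² + (1·δq/q)²) = √(0.00916 + 0.000390) = 0.0977, so δw = 91700.
Q = w + p: δQ = √(δw² + δp²) = √(8.41e+09 + 7.29e+06) = 91700
Q = 1.17e+06, so δQ/Q = 91700/1.17e+06 = 0.0785.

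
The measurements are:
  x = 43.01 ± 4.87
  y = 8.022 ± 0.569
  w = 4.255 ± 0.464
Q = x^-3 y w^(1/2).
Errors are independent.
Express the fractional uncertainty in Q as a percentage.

Products/powers → add relative errors in quadrature, weighted by exponent:
  (-3·δx/x)² = (-3×0.113)² = 0.115;  (1·δy/y)² = (1×0.0709)² = 0.00503;  (½·δw/w)² = (0.5×0.109)² = 0.00297
δQ/Q = √(0.123) = 0.351

35.1%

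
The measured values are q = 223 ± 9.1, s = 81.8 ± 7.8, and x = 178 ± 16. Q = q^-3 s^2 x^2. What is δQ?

5.53

For a monomial Q ∝ q^-3, s^2, x^2, fractional errors add in quadrature:
  (-3·δq/q)² = (-3×0.0408)² = 0.0150;  (2·δs/s)² = (2×0.0954)² = 0.0364;  (2·δx/x)² = (2×0.0899)² = 0.0323
δQ/Q = √(0.0837) = 0.289
Q = 19.1, so δQ = 0.289 × 19.1 = 5.53.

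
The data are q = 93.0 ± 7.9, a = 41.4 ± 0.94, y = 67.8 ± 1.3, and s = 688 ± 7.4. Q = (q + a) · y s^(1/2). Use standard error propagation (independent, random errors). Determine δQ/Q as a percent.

6.25%

Let u = q + a = 134. δu = √(δq² + δa²) = √(62.4 + 0.884) = 7.96, so δu/u = 0.0592.
Q is then a monomial in u, y, s:
δQ/Q = √((δu/u)² + (1·δy/y)² + (½·δs/s)²) = √(0.00350 + 0.000368 + 2.89e-05) = 0.0625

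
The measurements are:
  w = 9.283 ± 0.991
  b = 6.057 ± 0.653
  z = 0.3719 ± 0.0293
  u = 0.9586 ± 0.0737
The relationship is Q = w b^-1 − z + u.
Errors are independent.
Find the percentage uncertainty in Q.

Let p = w·b^-1 = 1.533. δp/p = √((1·δw/w)² + (-1·δb/b)²) = √(0.0114 + 0.0116) = 0.152, so δp = 0.233.
Q = p − z + u: δQ = √(δp² + δz² + δu²) = √(0.0541 + 0.000858 + 0.00543) = 0.246
Q = 2.119, so δQ/Q = 0.246/2.119 = 0.116.

11.6%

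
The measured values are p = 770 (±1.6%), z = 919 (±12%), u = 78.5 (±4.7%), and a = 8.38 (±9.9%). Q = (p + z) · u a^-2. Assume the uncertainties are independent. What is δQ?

Let w = p + z = 1690. δw = √(δp² + δz²) = √(152 + 12200) = 111, so δw/w = 0.0657.
Q is then a monomial in w, u, a:
δQ/Q = √((δw/w)² + (1·δu/u)² + (-2·δa/a)²) = √(0.00432 + 0.00221 + 0.0392) = 0.214
Q = 1890, so δQ = 0.214 × 1890 = 404.

404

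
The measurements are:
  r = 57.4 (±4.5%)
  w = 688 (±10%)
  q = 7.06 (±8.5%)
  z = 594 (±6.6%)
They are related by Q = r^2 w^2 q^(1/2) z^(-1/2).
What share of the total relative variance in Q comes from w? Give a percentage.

(δQ/Q)² = (2·δr/r)² + (2·δw/w)² + (½·δq/q)² + (−½·δz/z)²
  r term: (2×0.0450)² = 0.00810
  w term: (2×0.100)² = 0.0400
  q term: (0.5×0.0850)² = 0.00181
  z term: (-0.5×0.0660)² = 0.00109
Total = 0.0510. Share from w = 0.0400/0.0510 = 0.784.

78.4%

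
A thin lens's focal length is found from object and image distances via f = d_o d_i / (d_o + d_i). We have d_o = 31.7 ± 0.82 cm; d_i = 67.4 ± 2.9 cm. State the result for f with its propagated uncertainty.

∂f/∂d_o = (d_i/(d_o+d_i))² = 0.463;  ∂f/∂d_i = (d_o/(d_o+d_i))² = 0.102
δf = √((∂f/∂d_o · δd_o)² + (∂f/∂d_i · δd_i)²) = √(0.144 + 0.0881) = 0.482 cm
f = 21.6 cm.

21.6 ± 0.482 cm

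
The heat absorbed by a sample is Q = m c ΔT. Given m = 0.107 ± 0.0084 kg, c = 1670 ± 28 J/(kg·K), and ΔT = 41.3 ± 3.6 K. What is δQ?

Since Q is a product/quotient, work with relative uncertainties:
  (1·δm/m)² = (1×0.0785)² = 0.00616;  (1·δc/c)² = (1×0.0168)² = 0.000281;  (1·δΔT/ΔT)² = (1×0.0872)² = 0.00760
δQ/Q = √(0.0140) = 0.118
Q = 7380 J, so δQ = 0.118 × 7380 = 875 J.

875 J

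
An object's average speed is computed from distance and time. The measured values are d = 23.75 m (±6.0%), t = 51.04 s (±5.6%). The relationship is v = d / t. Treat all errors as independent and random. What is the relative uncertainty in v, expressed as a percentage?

8.21%

v is a product of powers, so relative uncertainties combine in quadrature:
  (1·δd/d)² = (1×0.0600)² = 0.00360;  (-1·δt/t)² = (-1×0.0560)² = 0.00314
δv/v = √(0.00674) = 0.0821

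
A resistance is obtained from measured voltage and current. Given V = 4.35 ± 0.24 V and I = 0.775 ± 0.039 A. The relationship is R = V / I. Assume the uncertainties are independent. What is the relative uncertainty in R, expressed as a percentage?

R is a product of powers, so relative uncertainties combine in quadrature:
  (1·δV/V)² = (1×0.0552)² = 0.00304;  (-1·δI/I)² = (-1×0.0503)² = 0.00253
δR/R = √(0.00558) = 0.0747

7.47%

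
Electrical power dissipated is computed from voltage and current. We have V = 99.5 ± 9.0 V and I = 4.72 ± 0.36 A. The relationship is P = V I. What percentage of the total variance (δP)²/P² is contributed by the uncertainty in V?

(δP/P)² = (1·δV/V)² + (1·δI/I)²
  V term: (1×0.0905)² = 0.00818
  I term: (1×0.0763)² = 0.00582
Total = 0.0140. Share from V = 0.00818/0.0140 = 0.584.

58.4%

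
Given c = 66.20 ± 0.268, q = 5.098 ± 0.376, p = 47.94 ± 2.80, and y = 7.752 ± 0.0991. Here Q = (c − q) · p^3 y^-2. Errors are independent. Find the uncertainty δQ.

19900

Let u = c − q = 61.10. δu = √(δc² + δq²) = √(0.0718 + 0.141) = 0.462, so δu/u = 0.00756.
Q is then a monomial in u, p, y:
δQ/Q = √((δu/u)² + (3·δp/p)² + (-2·δy/y)²) = √(5.71e-05 + 0.0307 + 0.000654) = 0.177
Q = 112000, so δQ = 0.177 × 112000 = 19900.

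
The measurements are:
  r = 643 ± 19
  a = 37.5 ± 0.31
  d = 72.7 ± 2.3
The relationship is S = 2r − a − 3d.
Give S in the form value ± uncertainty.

For a sum/difference, combine absolute errors in quadrature:
  (2·δr)² = 1440;  (δa)² = 0.0961;  (3·δd)² = 47.6
δS = √(1490) = 38.6
S = 1030.

1030 ± 38.6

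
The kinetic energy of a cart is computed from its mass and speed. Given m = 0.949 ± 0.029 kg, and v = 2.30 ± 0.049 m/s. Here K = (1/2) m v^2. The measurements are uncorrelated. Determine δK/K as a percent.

5.24%

For a monomial K ∝ m, v^2, fractional errors add in quadrature:
  (1·δm/m)² = (1×0.0306)² = 0.000934;  (2·δv/v)² = (2×0.0213)² = 0.00182
δK/K = √(0.00275) = 0.0524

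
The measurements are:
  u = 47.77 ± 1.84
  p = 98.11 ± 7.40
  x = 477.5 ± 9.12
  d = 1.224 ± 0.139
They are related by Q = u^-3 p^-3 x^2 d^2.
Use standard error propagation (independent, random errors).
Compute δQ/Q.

Q is a product of powers, so relative uncertainties combine in quadrature:
  (-3·δu/u)² = (-3×0.0385)² = 0.0134;  (-3·δp/p)² = (-3×0.0754)² = 0.0512;  (2·δx/x)² = (2×0.0191)² = 0.00146;  (2·δd/d)² = (2×0.114)² = 0.0516
δQ/Q = √(0.118) = 0.343

0.343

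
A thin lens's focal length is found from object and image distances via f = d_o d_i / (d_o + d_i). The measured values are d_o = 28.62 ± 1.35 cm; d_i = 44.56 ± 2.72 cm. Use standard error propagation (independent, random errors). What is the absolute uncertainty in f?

∂f/∂d_o = (d_i/(d_o+d_i))² = 0.371;  ∂f/∂d_i = (d_o/(d_o+d_i))² = 0.153
δf = √((∂f/∂d_o · δd_o)² + (∂f/∂d_i · δd_i)²) = √(0.251 + 0.173) = 0.651 cm

0.651 cm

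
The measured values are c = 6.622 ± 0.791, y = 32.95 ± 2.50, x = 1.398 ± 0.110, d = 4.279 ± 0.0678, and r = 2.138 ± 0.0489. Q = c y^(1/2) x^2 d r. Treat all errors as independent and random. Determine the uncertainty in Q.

138

Each factor contributes (exponent × relative error)² to (δQ/Q)²:
  (1·δc/c)² = (1×0.119)² = 0.0143;  (½·δy/y)² = (0.5×0.0759)² = 0.00144;  (2·δx/x)² = (2×0.0787)² = 0.0248;  (1·δd/d)² = (1×0.0158)² = 0.000251;  (1·δr/r)² = (1×0.0229)² = 0.000523
δQ/Q = √(0.0412) = 0.203
Q = 679.6, so δQ = 0.203 × 679.6 = 138.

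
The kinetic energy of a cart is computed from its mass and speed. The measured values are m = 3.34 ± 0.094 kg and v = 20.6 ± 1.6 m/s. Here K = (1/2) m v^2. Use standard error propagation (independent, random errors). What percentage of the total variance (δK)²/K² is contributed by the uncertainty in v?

96.8%

(δK/K)² = (1·δm/m)² + (2·δv/v)²
  m term: (1×0.0281)² = 0.000792
  v term: (2×0.0777)² = 0.0241
Total = 0.0249. Share from v = 0.0241/0.0249 = 0.968.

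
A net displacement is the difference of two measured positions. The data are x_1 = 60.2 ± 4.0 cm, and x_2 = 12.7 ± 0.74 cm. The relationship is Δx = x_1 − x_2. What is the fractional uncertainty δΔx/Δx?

0.0856

Δx is a linear combination, so absolute uncertainties add in quadrature:
  (δx_1)² = 16.0;  (δx_2)² = 0.548
δΔx = √(16.5) = 4.07 cm
Δx = 47.5 cm, so δΔx/Δx = 4.07/47.5 = 0.0856.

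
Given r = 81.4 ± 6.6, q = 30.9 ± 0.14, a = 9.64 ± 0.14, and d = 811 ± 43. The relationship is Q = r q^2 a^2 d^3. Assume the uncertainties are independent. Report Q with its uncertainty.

(3.85 ± 0.698) × 10^15

Each factor contributes (exponent × relative error)² to (δQ/Q)²:
  (1·δr/r)² = (1×0.0811)² = 0.00657;  (2·δq/q)² = (2×0.00453)² = 8.21e-05;  (2·δa/a)² = (2×0.0145)² = 0.000844;  (3·δd/d)² = (3×0.0530)² = 0.0253
δQ/Q = √(0.0328) = 0.181
Q = 3.85e+15, so δQ = 0.181 × 3.85e+15 = 6.98e+14.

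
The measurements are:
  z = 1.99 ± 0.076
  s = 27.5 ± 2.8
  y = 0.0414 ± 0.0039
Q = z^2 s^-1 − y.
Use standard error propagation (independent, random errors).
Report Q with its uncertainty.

0.103 ± 0.0187

Let p = z^2·s^-1 = 0.144. δp/p = √((2·δz/z)² + (-1·δs/s)²) = √(0.00583 + 0.0104) = 0.127, so δp = 0.0183.
Q = p − y: δQ = √(δp² + δy²) = √(0.000336 + 1.52e-05) = 0.0187
Q = 0.103.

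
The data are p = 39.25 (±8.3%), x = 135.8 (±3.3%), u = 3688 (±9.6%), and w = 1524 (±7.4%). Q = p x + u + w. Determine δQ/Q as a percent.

5.73%

Let h = p·x = 5330. δh/h = √((1·δp/p)² + (1·δx/x)²) = √(0.00689 + 0.00109) = 0.0893, so δh = 476.
Q = h + u + w: δQ = √(δh² + δu² + δw²) = √(2.27e+05 + 1.25e+05 + 12700) = 604
Q = 10540, so δQ/Q = 604/10540 = 0.0573.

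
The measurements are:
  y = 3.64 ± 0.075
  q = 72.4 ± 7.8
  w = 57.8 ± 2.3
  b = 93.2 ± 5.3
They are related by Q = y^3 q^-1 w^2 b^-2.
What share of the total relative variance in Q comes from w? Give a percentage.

(δQ/Q)² = (3·δy/y)² + (-1·δq/q)² + (2·δw/w)² + (-2·δb/b)²
  y term: (3×0.0206)² = 0.00382
  q term: (-1×0.108)² = 0.0116
  w term: (2×0.0398)² = 0.00633
  b term: (-2×0.0569)² = 0.0129
Total = 0.0347. Share from w = 0.00633/0.0347 = 0.183.

18.3%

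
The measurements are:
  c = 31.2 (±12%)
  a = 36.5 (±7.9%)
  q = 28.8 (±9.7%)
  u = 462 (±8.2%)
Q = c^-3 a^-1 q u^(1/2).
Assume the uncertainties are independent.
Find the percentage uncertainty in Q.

Since Q is a product/quotient, work with relative uncertainties:
  (-3·δc/c)² = (-3×0.120)² = 0.130;  (-1·δa/a)² = (-1×0.0790)² = 0.00624;  (1·δq/q)² = (1×0.0970)² = 0.00941;  (½·δu/u)² = (0.5×0.0820)² = 0.00168
δQ/Q = √(0.147) = 0.383

38.3%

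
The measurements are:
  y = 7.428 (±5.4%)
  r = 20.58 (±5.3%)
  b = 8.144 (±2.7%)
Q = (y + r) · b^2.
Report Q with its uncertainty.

1858 ± 127

Let u = y + r = 28.01. δu = √(δy² + δr²) = √(0.161 + 1.19) = 1.16, so δu/u = 0.0415.
Q is then a monomial in u, b:
δQ/Q = √((δu/u)² + (2·δb/b)²) = √(0.00172 + 0.00292) = 0.0681
Q = 1858, so δQ = 0.0681 × 1858 = 127.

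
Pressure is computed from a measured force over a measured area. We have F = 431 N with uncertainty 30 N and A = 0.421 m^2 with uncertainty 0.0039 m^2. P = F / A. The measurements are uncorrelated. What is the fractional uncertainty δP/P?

0.0702

Since P is a product/quotient, work with relative uncertainties:
  (1·δF/F)² = (1×0.0696)² = 0.00484;  (-1·δA/A)² = (-1×0.00926)² = 8.58e-05
δP/P = √(0.00493) = 0.0702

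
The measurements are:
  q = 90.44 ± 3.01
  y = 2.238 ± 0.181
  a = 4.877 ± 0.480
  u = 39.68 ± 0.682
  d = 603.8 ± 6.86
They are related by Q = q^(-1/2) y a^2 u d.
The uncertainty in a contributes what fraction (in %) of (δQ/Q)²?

(δQ/Q)² = (−½·δq/q)² + (1·δy/y)² + (2·δa/a)² + (1·δu/u)² + (1·δd/d)²
  q term: (-0.5×0.0333)² = 0.000277
  y term: (1×0.0809)² = 0.00654
  a term: (2×0.0984)² = 0.0387
  u term: (1×0.0172)² = 0.000295
  d term: (1×0.0114)² = 0.000129
Total = 0.0460. Share from a = 0.0387/0.0460 = 0.843.

84.3%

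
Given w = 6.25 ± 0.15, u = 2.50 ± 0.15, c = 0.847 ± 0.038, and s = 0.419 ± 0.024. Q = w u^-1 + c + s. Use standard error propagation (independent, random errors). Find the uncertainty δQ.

0.168

Let p = w·u^-1 = 2.50. δp/p = √((1·δw/w)² + (-1·δu/u)²) = √(0.000576 + 0.00360) = 0.0646, so δp = 0.162.
Q = p + c + s: δQ = √(δp² + δc² + δs²) = √(0.0261 + 0.00144 + 0.000576) = 0.168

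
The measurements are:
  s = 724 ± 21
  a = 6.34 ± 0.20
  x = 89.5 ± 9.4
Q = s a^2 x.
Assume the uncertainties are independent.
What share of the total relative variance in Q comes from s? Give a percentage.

5.31%

(δQ/Q)² = (1·δs/s)² + (2·δa/a)² + (1·δx/x)²
  s term: (1×0.0290)² = 0.000841
  a term: (2×0.0315)² = 0.00398
  x term: (1×0.105)² = 0.0110
Total = 0.0159. Share from s = 0.000841/0.0159 = 0.0531.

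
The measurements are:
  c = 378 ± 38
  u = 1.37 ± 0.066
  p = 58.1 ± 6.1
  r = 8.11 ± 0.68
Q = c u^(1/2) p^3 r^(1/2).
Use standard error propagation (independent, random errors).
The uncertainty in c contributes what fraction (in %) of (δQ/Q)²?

9.05%

(δQ/Q)² = (1·δc/c)² + (½·δu/u)² + (3·δp/p)² + (½·δr/r)²
  c term: (1×0.101)² = 0.0101
  u term: (0.5×0.0482)² = 0.000580
  p term: (3×0.105)² = 0.0992
  r term: (0.5×0.0838)² = 0.00176
Total = 0.112. Share from c = 0.0101/0.112 = 0.0905.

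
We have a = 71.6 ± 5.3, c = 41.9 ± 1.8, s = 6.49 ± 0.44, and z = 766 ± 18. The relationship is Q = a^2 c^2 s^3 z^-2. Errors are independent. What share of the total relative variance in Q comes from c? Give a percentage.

(δQ/Q)² = (2·δa/a)² + (2·δc/c)² + (3·δs/s)² + (-2·δz/z)²
  a term: (2×0.0740)² = 0.0219
  c term: (2×0.0430)² = 0.00738
  s term: (3×0.0678)² = 0.0414
  z term: (-2×0.0235)² = 0.00221
Total = 0.0729. Share from c = 0.00738/0.0729 = 0.101.

10.1%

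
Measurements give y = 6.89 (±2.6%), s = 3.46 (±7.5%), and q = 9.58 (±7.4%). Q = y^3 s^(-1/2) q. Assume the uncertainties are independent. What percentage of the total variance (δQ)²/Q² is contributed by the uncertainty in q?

(δQ/Q)² = (3·δy/y)² + (−½·δs/s)² + (1·δq/q)²
  y term: (3×0.0260)² = 0.00608
  s term: (-0.5×0.0750)² = 0.00141
  q term: (1×0.0740)² = 0.00548
Total = 0.0130. Share from q = 0.00548/0.0130 = 0.422.

42.2%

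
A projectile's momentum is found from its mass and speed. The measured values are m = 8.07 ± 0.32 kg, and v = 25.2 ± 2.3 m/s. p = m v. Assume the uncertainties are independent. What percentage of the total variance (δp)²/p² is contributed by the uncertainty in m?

15.9%

(δp/p)² = (1·δm/m)² + (1·δv/v)²
  m term: (1×0.0397)² = 0.00157
  v term: (1×0.0913)² = 0.00833
Total = 0.00990. Share from m = 0.00157/0.00990 = 0.159.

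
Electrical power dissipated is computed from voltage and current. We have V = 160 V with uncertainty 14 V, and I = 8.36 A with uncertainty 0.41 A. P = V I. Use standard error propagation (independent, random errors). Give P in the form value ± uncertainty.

1340 ± 134 W

Products/powers → add relative errors in quadrature, weighted by exponent:
  (1·δV/V)² = (1×0.0875)² = 0.00766;  (1·δI/I)² = (1×0.0490)² = 0.00241
δP/P = √(0.0101) = 0.100
P = 1340 W, so δP = 0.100 × 1340 = 134 W.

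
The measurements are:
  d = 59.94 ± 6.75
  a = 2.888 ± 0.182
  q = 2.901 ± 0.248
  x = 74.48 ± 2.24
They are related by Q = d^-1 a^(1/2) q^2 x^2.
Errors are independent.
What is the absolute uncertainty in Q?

Products/powers → add relative errors in quadrature, weighted by exponent:
  (-1·δd/d)² = (-1×0.113)² = 0.0127;  (½·δa/a)² = (0.5×0.0630)² = 0.000993;  (2·δq/q)² = (2×0.0855)² = 0.0292;  (2·δx/x)² = (2×0.0301)² = 0.00362
δQ/Q = √(0.0465) = 0.216
Q = 1324, so δQ = 0.216 × 1324 = 285.

285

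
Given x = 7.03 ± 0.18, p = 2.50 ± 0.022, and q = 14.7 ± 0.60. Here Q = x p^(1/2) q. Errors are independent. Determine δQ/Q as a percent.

Each factor contributes (exponent × relative error)² to (δQ/Q)²:
  (1·δx/x)² = (1×0.0256)² = 0.000656;  (½·δp/p)² = (0.5×0.00880)² = 1.94e-05;  (1·δq/q)² = (1×0.0408)² = 0.00167
δQ/Q = √(0.00234) = 0.0484

4.84%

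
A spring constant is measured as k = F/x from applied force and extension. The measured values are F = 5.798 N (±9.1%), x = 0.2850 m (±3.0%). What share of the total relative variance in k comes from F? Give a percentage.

90.2%

(δk/k)² = (1·δF/F)² + (-1·δx/x)²
  F term: (1×0.0910)² = 0.00828
  x term: (-1×0.0300)² = 0.000900
Total = 0.00918. Share from F = 0.00828/0.00918 = 0.902.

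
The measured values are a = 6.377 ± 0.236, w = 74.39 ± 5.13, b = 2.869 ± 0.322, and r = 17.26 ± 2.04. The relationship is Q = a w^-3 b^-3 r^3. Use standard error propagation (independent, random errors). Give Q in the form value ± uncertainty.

0.003373 ± 0.00180

Q is a product of powers, so relative uncertainties combine in quadrature:
  (1·δa/a)² = (1×0.0370)² = 0.00137;  (-3·δw/w)² = (-3×0.0690)² = 0.0428;  (-3·δb/b)² = (-3×0.112)² = 0.113;  (3·δr/r)² = (3×0.118)² = 0.126
δQ/Q = √(0.283) = 0.532
Q = 0.003373, so δQ = 0.532 × 0.003373 = 0.00180.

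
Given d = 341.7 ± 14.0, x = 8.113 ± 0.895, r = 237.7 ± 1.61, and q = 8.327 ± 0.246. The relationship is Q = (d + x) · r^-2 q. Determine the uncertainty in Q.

0.00266

Let u = d + x = 349.8. δu = √(δd² + δx²) = √(196 + 0.801) = 14.0, so δu/u = 0.0401.
Q is then a monomial in u, r, q:
δQ/Q = √((δu/u)² + (-2·δr/r)² + (1·δq/q)²) = √(0.00161 + 0.000184 + 0.000873) = 0.0516
Q = 0.05155, so δQ = 0.0516 × 0.05155 = 0.00266.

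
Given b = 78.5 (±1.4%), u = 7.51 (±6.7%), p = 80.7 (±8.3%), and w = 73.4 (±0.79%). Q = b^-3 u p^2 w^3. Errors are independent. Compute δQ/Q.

Products/powers → add relative errors in quadrature, weighted by exponent:
  (-3·δb/b)² = (-3×0.0140)² = 0.00176;  (1·δu/u)² = (1×0.0670)² = 0.00449;  (2·δp/p)² = (2×0.0830)² = 0.0276;  (3·δw/w)² = (3×0.00790)² = 0.000562
δQ/Q = √(0.0344) = 0.185

0.185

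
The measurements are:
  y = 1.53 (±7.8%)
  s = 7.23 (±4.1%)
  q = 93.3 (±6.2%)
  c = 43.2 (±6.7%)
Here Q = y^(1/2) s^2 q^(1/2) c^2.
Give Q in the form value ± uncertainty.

(1.17 ± 0.192) × 10^6

Products/powers → add relative errors in quadrature, weighted by exponent:
  (½·δy/y)² = (0.5×0.0780)² = 0.00152;  (2·δs/s)² = (2×0.0410)² = 0.00672;  (½·δq/q)² = (0.5×0.0620)² = 0.000961;  (2·δc/c)² = (2×0.0670)² = 0.0180
δQ/Q = √(0.0272) = 0.165
Q = 1.17e+06, so δQ = 0.165 × 1.17e+06 = 1.92e+05.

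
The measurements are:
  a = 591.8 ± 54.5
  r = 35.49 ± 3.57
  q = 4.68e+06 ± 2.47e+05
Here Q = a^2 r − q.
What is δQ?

Let p = a^2·r = 1.243e+07. δp/p = √((2·δa/a)² + (1·δr/r)²) = √(0.0339 + 0.0101) = 0.210, so δp = 2.61e+06.
Q = p − q: δQ = √(δp² + δq²) = √(6.8e+12 + 6.1e+10) = 2.62e+06

2.62e+06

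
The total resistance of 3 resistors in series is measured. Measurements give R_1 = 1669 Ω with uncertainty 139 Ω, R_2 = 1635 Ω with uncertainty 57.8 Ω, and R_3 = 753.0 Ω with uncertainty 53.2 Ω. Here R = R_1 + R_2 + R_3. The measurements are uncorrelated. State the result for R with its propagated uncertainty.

4057 ± 160 Ω

R is a linear combination, so absolute uncertainties add in quadrature:
  (δR_1)² = 19300;  (δR_2)² = 3340;  (δR_3)² = 2830
δR = √(25500) = 160 Ω
R = 4057 Ω.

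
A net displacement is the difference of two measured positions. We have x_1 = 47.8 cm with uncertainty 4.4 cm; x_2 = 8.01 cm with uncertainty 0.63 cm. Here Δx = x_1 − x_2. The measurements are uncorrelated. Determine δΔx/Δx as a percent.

11.2%

Δx is a linear combination, so absolute uncertainties add in quadrature:
  (δx_1)² = 19.4;  (δx_2)² = 0.397
δΔx = √(19.8) = 4.44 cm
Δx = 39.8 cm, so δΔx/Δx = 4.44/39.8 = 0.112.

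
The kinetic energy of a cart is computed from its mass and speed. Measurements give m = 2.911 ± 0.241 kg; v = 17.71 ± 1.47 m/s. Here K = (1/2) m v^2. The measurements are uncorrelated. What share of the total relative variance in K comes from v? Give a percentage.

(δK/K)² = (1·δm/m)² + (2·δv/v)²
  m term: (1×0.0828)² = 0.00685
  v term: (2×0.0830)² = 0.0276
Total = 0.0344. Share from v = 0.0276/0.0344 = 0.801.

80.1%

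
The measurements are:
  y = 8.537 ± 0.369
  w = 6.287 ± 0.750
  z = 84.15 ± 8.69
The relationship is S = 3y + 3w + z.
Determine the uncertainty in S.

9.04

S is a linear combination, so absolute uncertainties add in quadrature:
  (3·δy)² = 1.23;  (3·δw)² = 5.06;  (δz)² = 75.5
δS = √(81.8) = 9.04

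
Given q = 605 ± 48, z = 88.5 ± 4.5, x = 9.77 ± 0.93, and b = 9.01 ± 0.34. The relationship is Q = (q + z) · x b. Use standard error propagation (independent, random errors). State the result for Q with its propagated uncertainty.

61000 ± 7560

Let u = q + z = 694. δu = √(δq² + δz²) = √(2300 + 20.2) = 48.2, so δu/u = 0.0695.
Q is then a monomial in u, x, b:
δQ/Q = √((δu/u)² + (1·δx/x)² + (1·δb/b)²) = √(0.00483 + 0.00906 + 0.00142) = 0.124
Q = 61000, so δQ = 0.124 × 61000 = 7560.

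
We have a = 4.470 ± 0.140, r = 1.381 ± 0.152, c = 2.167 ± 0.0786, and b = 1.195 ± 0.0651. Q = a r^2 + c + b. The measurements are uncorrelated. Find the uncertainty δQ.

1.90

Let p = a·r^2 = 8.525. δp/p = √((1·δa/a)² + (2·δr/r)²) = √(0.000981 + 0.0485) = 0.222, so δp = 1.90.
Q = p + c + b: δQ = √(δp² + δc² + δb²) = √(3.59 + 0.00618 + 0.00424) = 1.90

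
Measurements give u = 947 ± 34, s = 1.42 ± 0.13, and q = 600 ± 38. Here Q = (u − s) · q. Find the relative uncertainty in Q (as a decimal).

Let w = u − s = 946. δw = √(δu² + δs²) = √(1160 + 0.0169) = 34.0, so δw/w = 0.0360.
Q is then a monomial in w, q:
δQ/Q = √((δw/w)² + (1·δq/q)²) = √(0.00129 + 0.00401) = 0.0728

0.0728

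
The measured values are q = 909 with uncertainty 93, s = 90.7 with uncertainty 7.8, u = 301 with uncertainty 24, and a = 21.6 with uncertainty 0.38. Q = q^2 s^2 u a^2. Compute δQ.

Products/powers → add relative errors in quadrature, weighted by exponent:
  (2·δq/q)² = (2×0.102)² = 0.0419;  (2·δs/s)² = (2×0.0860)² = 0.0296;  (1·δu/u)² = (1×0.0797)² = 0.00636;  (2·δa/a)² = (2×0.0176)² = 0.00124
δQ/Q = √(0.0790) = 0.281
Q = 9.55e+14, so δQ = 0.281 × 9.55e+14 = 2.68e+14.

2.68e+14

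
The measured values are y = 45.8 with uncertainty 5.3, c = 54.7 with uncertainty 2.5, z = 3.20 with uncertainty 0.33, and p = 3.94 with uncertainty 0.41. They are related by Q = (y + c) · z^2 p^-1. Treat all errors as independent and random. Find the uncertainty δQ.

62.2

Let u = y + c = 100. δu = √(δy² + δc²) = √(28.1 + 6.25) = 5.86, so δu/u = 0.0583.
Q is then a monomial in u, z, p:
δQ/Q = √((δu/u)² + (2·δz/z)² + (-1·δp/p)²) = √(0.00340 + 0.0425 + 0.0108) = 0.238
Q = 261, so δQ = 0.238 × 261 = 62.2.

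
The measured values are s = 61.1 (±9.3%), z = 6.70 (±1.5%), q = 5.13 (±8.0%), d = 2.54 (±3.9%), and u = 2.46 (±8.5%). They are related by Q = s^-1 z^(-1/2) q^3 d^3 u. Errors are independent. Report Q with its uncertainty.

34.4 ± 10.2

For a monomial Q ∝ s^-1, z^(-1/2), q^3, d^3, u, fractional errors add in quadrature:
  (-1·δs/s)² = (-1×0.0930)² = 0.00865;  (−½·δz/z)² = (-0.5×0.0150)² = 5.62e-05;  (3·δq/q)² = (3×0.0800)² = 0.0576;  (3·δd/d)² = (3×0.0390)² = 0.0137;  (1·δu/u)² = (1×0.0850)² = 0.00723
δQ/Q = √(0.0872) = 0.295
Q = 34.4, so δQ = 0.295 × 34.4 = 10.2.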